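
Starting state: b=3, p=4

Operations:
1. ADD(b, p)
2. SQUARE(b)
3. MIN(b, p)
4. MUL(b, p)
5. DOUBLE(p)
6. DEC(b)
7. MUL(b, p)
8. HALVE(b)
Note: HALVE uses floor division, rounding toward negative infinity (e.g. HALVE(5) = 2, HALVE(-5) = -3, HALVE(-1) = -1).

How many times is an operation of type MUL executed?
2

Counting MUL operations:
Step 4: MUL(b, p) ← MUL
Step 7: MUL(b, p) ← MUL
Total: 2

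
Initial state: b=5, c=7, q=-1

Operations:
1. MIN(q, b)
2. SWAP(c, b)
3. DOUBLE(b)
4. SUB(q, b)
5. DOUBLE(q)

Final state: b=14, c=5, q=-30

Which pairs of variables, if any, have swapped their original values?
None

Comparing initial and final values:
q: -1 → -30
b: 5 → 14
c: 7 → 5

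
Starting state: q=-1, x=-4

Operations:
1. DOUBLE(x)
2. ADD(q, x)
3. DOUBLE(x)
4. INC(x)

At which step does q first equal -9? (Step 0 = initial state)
Step 2

Tracing q:
Initial: q = -1
After step 1: q = -1
After step 2: q = -9 ← first occurrence
After step 3: q = -9
After step 4: q = -9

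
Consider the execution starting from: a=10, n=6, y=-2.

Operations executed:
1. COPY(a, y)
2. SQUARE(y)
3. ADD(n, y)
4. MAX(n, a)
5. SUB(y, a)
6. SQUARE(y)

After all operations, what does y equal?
y = 36

Tracing execution:
Step 1: COPY(a, y) → y = -2
Step 2: SQUARE(y) → y = 4
Step 3: ADD(n, y) → y = 4
Step 4: MAX(n, a) → y = 4
Step 5: SUB(y, a) → y = 6
Step 6: SQUARE(y) → y = 36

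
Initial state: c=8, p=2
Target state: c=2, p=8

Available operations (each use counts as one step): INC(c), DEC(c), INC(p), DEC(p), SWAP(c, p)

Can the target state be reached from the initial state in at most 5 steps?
Yes

Path (1 step): SWAP(c, p)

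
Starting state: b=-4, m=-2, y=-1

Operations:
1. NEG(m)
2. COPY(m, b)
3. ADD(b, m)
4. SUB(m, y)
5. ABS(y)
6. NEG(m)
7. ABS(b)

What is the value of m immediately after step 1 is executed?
m = 2

Tracing m through execution:
Initial: m = -2
After step 1 (NEG(m)): m = 2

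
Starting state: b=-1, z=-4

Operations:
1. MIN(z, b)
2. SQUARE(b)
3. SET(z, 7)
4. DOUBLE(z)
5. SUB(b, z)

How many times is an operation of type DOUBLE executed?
1

Counting DOUBLE operations:
Step 4: DOUBLE(z) ← DOUBLE
Total: 1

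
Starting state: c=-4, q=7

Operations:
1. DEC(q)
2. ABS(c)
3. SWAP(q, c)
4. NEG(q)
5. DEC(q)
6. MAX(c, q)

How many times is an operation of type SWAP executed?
1

Counting SWAP operations:
Step 3: SWAP(q, c) ← SWAP
Total: 1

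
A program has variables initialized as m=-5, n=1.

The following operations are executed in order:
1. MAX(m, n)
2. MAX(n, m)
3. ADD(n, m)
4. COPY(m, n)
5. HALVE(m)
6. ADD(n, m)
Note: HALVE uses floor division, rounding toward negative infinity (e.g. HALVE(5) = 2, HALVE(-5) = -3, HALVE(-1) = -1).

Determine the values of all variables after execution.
{m: 1, n: 3}

Step-by-step execution:
Initial: m=-5, n=1
After step 1 (MAX(m, n)): m=1, n=1
After step 2 (MAX(n, m)): m=1, n=1
After step 3 (ADD(n, m)): m=1, n=2
After step 4 (COPY(m, n)): m=2, n=2
After step 5 (HALVE(m)): m=1, n=2
After step 6 (ADD(n, m)): m=1, n=3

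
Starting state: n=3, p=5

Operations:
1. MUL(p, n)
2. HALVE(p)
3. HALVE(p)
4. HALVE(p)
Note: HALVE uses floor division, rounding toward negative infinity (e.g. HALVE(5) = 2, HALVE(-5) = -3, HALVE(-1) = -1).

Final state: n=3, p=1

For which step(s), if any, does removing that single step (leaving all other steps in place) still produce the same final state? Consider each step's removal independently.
None - removing any single step changes the final result

Testing removal of each single step:
Without step 1: final = n=3, p=0 (different)
Without step 2: final = n=3, p=3 (different)
Without step 3: final = n=3, p=3 (different)
Without step 4: final = n=3, p=3 (different)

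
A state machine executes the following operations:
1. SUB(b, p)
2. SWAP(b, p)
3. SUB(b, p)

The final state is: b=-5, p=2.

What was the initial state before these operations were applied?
b=-1, p=-3

Working backwards:
Final state: b=-5, p=2
Before step 3 (SUB(b, p)): b=-3, p=2
Before step 2 (SWAP(b, p)): b=2, p=-3
Before step 1 (SUB(b, p)): b=-1, p=-3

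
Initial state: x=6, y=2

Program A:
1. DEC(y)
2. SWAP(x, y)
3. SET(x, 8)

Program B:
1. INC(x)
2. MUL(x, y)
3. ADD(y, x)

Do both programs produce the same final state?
No

Program A final state: x=8, y=6
Program B final state: x=14, y=16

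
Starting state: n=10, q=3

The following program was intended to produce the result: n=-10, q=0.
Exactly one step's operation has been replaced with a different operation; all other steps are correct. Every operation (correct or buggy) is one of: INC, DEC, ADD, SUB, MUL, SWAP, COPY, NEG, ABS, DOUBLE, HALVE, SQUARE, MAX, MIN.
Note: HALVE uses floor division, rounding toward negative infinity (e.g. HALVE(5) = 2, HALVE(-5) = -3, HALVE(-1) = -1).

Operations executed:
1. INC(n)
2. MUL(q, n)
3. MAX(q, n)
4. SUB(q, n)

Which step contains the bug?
Step 1

Trace with buggy code:
Initial: n=10, q=3
After step 1: n=11, q=3
After step 2: n=11, q=33
After step 3: n=11, q=33
After step 4: n=11, q=22
Actual final n=11, q=22 ≠ expected n=-10, q=0.
Step 1 is the only position where a single-operation replacement can produce the expected result.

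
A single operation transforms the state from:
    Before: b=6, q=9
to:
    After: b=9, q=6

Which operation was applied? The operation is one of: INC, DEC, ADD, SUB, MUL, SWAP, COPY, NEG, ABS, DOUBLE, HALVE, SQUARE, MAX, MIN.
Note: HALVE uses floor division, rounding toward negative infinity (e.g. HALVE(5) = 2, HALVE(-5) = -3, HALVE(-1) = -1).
SWAP(b, q)

Analyzing the change:
Before: b=6, q=9
After: b=9, q=6
Variable b changed from 6 to 9
Variable q changed from 9 to 6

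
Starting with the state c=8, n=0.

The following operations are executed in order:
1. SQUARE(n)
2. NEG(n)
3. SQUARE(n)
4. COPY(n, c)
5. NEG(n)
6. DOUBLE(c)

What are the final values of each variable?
{c: 16, n: -8}

Step-by-step execution:
Initial: c=8, n=0
After step 1 (SQUARE(n)): c=8, n=0
After step 2 (NEG(n)): c=8, n=0
After step 3 (SQUARE(n)): c=8, n=0
After step 4 (COPY(n, c)): c=8, n=8
After step 5 (NEG(n)): c=8, n=-8
After step 6 (DOUBLE(c)): c=16, n=-8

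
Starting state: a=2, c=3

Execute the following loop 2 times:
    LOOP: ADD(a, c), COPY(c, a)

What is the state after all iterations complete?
a=10, c=10

Iteration trace:
Start: a=2, c=3
After iteration 1: a=5, c=5
After iteration 2: a=10, c=10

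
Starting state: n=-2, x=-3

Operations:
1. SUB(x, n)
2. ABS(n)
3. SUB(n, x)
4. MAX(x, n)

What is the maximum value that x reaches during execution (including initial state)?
3

Values of x at each step:
Initial: x = -3
After step 1: x = -1
After step 2: x = -1
After step 3: x = -1
After step 4: x = 3 ← maximum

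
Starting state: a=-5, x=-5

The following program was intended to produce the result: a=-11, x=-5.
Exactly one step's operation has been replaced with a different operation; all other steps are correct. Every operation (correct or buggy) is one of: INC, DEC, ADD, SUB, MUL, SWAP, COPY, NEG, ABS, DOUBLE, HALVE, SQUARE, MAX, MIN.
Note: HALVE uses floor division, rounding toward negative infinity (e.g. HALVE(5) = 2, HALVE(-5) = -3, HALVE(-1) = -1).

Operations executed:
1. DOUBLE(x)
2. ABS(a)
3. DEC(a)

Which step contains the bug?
Step 2

Trace with buggy code:
Initial: a=-5, x=-5
After step 1: a=-5, x=-10
After step 2: a=5, x=-10
After step 3: a=4, x=-10
Actual final a=4, x=-10 ≠ expected a=-11, x=-5.
Step 2 is the only position where a single-operation replacement can produce the expected result.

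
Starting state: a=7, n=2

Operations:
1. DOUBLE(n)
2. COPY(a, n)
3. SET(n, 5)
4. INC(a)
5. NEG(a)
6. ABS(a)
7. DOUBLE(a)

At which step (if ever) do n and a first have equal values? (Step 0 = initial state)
Step 2

n and a first become equal after step 2.

Comparing values at each step:
Initial: n=2, a=7
After step 1: n=4, a=7
After step 2: n=4, a=4 ← equal!
After step 3: n=5, a=4
After step 4: n=5, a=5 ← equal!
After step 5: n=5, a=-5
After step 6: n=5, a=5 ← equal!
After step 7: n=5, a=10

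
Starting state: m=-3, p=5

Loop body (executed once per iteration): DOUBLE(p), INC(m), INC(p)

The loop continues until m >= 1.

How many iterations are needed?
4

Tracing iterations:
Initial: m=-3, p=5
After iteration 1: m=-2, p=11
After iteration 2: m=-1, p=23
After iteration 3: m=0, p=47
After iteration 4: m=1, p=95
m >= 1 now holds, so the loop exits after 4 iterations.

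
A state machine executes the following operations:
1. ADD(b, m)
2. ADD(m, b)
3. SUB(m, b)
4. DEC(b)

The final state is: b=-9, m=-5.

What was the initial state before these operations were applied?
b=-3, m=-5

Working backwards:
Final state: b=-9, m=-5
Before step 4 (DEC(b)): b=-8, m=-5
Before step 3 (SUB(m, b)): b=-8, m=-13
Before step 2 (ADD(m, b)): b=-8, m=-5
Before step 1 (ADD(b, m)): b=-3, m=-5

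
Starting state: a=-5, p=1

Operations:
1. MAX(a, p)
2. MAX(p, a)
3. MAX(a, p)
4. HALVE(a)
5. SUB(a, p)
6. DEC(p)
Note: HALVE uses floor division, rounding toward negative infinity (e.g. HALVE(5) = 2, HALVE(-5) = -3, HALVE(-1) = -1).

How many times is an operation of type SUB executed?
1

Counting SUB operations:
Step 5: SUB(a, p) ← SUB
Total: 1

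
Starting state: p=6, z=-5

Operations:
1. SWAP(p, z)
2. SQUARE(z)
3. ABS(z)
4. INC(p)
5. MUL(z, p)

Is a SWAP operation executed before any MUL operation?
Yes

First SWAP: step 1
First MUL: step 5
Since 1 < 5, SWAP comes first.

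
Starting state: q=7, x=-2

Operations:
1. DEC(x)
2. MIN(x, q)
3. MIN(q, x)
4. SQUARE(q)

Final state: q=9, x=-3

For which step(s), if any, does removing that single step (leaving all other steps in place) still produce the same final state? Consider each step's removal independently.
Step(s) 2

Testing removal of each single step:
Without step 1: final = q=4, x=-2 (different)
Without step 2: final = q=9, x=-3 (same)
Without step 3: final = q=49, x=-3 (different)
Without step 4: final = q=-3, x=-3 (different)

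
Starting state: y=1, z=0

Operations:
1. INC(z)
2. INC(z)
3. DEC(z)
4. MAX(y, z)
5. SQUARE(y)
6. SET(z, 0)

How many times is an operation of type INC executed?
2

Counting INC operations:
Step 1: INC(z) ← INC
Step 2: INC(z) ← INC
Total: 2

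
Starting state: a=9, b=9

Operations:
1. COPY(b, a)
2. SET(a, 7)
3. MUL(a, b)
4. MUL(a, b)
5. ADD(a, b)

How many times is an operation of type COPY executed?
1

Counting COPY operations:
Step 1: COPY(b, a) ← COPY
Total: 1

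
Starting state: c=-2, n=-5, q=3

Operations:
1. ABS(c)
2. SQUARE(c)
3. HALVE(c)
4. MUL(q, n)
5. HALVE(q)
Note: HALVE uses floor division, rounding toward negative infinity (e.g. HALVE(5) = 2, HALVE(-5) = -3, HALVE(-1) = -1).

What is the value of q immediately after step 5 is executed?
q = -8

Tracing q through execution:
Initial: q = 3
After step 1 (ABS(c)): q = 3
After step 2 (SQUARE(c)): q = 3
After step 3 (HALVE(c)): q = 3
After step 4 (MUL(q, n)): q = -15
After step 5 (HALVE(q)): q = -8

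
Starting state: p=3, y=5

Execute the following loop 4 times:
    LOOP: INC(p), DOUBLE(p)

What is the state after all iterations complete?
p=78, y=5

Iteration trace:
Start: p=3, y=5
After iteration 1: p=8, y=5
After iteration 2: p=18, y=5
After iteration 3: p=38, y=5
After iteration 4: p=78, y=5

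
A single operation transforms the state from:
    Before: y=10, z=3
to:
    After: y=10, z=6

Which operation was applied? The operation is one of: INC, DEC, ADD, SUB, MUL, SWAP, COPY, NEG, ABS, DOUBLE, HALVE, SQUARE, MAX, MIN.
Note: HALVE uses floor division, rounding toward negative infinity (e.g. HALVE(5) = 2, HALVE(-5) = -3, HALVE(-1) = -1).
DOUBLE(z)

Analyzing the change:
Before: y=10, z=3
After: y=10, z=6
Variable z changed from 3 to 6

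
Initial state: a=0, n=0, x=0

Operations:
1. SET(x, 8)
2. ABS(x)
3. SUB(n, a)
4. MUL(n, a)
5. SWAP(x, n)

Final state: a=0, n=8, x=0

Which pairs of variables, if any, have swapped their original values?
None

Comparing initial and final values:
x: 0 → 0
a: 0 → 0
n: 0 → 8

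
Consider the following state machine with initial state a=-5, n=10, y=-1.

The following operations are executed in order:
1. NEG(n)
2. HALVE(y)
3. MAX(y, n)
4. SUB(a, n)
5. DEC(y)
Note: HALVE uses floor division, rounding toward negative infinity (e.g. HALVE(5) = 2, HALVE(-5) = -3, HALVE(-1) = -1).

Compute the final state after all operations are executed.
{a: 5, n: -10, y: -2}

Step-by-step execution:
Initial: a=-5, n=10, y=-1
After step 1 (NEG(n)): a=-5, n=-10, y=-1
After step 2 (HALVE(y)): a=-5, n=-10, y=-1
After step 3 (MAX(y, n)): a=-5, n=-10, y=-1
After step 4 (SUB(a, n)): a=5, n=-10, y=-1
After step 5 (DEC(y)): a=5, n=-10, y=-2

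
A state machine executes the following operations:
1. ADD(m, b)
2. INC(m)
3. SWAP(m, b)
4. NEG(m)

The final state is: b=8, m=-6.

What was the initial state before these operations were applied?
b=6, m=1

Working backwards:
Final state: b=8, m=-6
Before step 4 (NEG(m)): b=8, m=6
Before step 3 (SWAP(m, b)): b=6, m=8
Before step 2 (INC(m)): b=6, m=7
Before step 1 (ADD(m, b)): b=6, m=1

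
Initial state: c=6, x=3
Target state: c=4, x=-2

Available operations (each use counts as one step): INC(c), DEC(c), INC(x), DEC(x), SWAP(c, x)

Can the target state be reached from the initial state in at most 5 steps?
No

The target state cannot be reached within 5 steps.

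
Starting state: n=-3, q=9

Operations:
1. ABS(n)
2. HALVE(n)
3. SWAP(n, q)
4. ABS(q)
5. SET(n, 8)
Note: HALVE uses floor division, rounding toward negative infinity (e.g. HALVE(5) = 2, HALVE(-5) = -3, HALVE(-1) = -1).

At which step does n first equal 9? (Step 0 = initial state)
Step 3

Tracing n:
Initial: n = -3
After step 1: n = 3
After step 2: n = 1
After step 3: n = 9 ← first occurrence
After step 4: n = 9
After step 5: n = 8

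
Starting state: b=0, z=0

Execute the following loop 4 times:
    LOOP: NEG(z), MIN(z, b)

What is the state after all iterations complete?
b=0, z=0

Iteration trace:
Start: b=0, z=0
After iteration 1: b=0, z=0
After iteration 2: b=0, z=0
After iteration 3: b=0, z=0
After iteration 4: b=0, z=0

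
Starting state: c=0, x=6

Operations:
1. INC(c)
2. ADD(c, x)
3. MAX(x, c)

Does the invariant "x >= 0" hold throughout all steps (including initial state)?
Yes

The invariant holds at every step.

State at each step:
Initial: c=0, x=6
After step 1: c=1, x=6
After step 2: c=7, x=6
After step 3: c=7, x=7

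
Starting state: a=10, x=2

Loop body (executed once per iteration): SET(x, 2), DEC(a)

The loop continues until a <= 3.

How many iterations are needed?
7

Tracing iterations:
Initial: a=10, x=2
After iteration 1: a=9, x=2
After iteration 2: a=8, x=2
After iteration 3: a=7, x=2
After iteration 4: a=6, x=2
After iteration 5: a=5, x=2
After iteration 6: a=4, x=2
After iteration 7: a=3, x=2
a <= 3 now holds, so the loop exits after 7 iterations.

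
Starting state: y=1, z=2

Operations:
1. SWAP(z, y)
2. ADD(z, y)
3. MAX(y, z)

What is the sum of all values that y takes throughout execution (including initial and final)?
8

Values of y at each step:
Initial: y = 1
After step 1: y = 2
After step 2: y = 2
After step 3: y = 3
Sum = 1 + 2 + 2 + 3 = 8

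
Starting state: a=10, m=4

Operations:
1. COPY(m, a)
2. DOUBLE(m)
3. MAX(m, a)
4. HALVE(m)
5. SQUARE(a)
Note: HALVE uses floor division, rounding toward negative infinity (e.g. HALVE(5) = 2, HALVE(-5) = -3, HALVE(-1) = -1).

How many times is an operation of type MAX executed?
1

Counting MAX operations:
Step 3: MAX(m, a) ← MAX
Total: 1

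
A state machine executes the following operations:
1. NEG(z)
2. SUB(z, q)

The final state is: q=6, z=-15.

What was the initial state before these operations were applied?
q=6, z=9

Working backwards:
Final state: q=6, z=-15
Before step 2 (SUB(z, q)): q=6, z=-9
Before step 1 (NEG(z)): q=6, z=9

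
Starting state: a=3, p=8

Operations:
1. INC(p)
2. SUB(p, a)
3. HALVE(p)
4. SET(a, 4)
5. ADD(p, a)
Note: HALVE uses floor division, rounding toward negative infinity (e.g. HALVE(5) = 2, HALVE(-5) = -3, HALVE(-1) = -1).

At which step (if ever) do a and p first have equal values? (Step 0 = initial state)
Step 3

a and p first become equal after step 3.

Comparing values at each step:
Initial: a=3, p=8
After step 1: a=3, p=9
After step 2: a=3, p=6
After step 3: a=3, p=3 ← equal!
After step 4: a=4, p=3
After step 5: a=4, p=7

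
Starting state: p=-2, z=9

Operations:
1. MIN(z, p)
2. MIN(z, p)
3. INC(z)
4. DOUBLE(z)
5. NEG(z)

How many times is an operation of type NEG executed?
1

Counting NEG operations:
Step 5: NEG(z) ← NEG
Total: 1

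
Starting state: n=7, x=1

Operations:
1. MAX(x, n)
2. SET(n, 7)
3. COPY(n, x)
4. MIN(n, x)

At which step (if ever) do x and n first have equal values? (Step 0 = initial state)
Step 1

x and n first become equal after step 1.

Comparing values at each step:
Initial: x=1, n=7
After step 1: x=7, n=7 ← equal!
After step 2: x=7, n=7 ← equal!
After step 3: x=7, n=7 ← equal!
After step 4: x=7, n=7 ← equal!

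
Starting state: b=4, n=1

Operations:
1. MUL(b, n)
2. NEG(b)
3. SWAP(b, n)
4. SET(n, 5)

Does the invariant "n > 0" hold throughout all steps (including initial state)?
No, violated after step 3

The invariant is violated after step 3.

State at each step:
Initial: b=4, n=1
After step 1: b=4, n=1
After step 2: b=-4, n=1
After step 3: b=1, n=-4
After step 4: b=1, n=5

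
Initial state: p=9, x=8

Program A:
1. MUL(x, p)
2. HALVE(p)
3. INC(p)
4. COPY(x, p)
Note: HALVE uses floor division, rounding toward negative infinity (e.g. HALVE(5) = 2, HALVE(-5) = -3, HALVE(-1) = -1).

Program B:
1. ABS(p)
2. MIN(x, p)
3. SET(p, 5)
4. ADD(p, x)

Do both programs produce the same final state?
No

Program A final state: p=5, x=5
Program B final state: p=13, x=8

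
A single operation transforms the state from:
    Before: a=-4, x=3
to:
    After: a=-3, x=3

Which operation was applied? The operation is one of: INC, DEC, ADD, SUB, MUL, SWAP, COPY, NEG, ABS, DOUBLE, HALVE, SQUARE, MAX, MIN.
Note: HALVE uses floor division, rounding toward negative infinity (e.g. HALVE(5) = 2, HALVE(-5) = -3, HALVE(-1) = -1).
INC(a)

Analyzing the change:
Before: a=-4, x=3
After: a=-3, x=3
Variable a changed from -4 to -3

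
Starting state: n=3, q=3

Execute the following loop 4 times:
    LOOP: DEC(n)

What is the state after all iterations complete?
n=-1, q=3

Iteration trace:
Start: n=3, q=3
After iteration 1: n=2, q=3
After iteration 2: n=1, q=3
After iteration 3: n=0, q=3
After iteration 4: n=-1, q=3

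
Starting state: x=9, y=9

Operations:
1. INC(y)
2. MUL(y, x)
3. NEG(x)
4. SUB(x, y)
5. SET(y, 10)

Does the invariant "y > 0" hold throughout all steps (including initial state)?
Yes

The invariant holds at every step.

State at each step:
Initial: x=9, y=9
After step 1: x=9, y=10
After step 2: x=9, y=90
After step 3: x=-9, y=90
After step 4: x=-99, y=90
After step 5: x=-99, y=10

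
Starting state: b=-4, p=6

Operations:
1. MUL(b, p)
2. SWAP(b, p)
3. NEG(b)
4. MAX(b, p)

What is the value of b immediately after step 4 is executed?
b = -6

Tracing b through execution:
Initial: b = -4
After step 1 (MUL(b, p)): b = -24
After step 2 (SWAP(b, p)): b = 6
After step 3 (NEG(b)): b = -6
After step 4 (MAX(b, p)): b = -6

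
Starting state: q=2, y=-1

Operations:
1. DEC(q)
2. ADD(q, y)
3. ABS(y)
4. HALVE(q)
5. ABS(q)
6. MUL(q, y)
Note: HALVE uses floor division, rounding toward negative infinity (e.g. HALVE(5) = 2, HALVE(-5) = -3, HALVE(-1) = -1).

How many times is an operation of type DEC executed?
1

Counting DEC operations:
Step 1: DEC(q) ← DEC
Total: 1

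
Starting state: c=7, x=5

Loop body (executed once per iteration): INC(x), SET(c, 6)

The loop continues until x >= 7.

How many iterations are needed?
2

Tracing iterations:
Initial: c=7, x=5
After iteration 1: c=6, x=6
After iteration 2: c=6, x=7
x >= 7 now holds, so the loop exits after 2 iterations.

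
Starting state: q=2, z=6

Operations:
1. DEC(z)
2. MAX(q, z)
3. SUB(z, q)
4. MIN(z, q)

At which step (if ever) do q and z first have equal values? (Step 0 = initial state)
Step 2

q and z first become equal after step 2.

Comparing values at each step:
Initial: q=2, z=6
After step 1: q=2, z=5
After step 2: q=5, z=5 ← equal!
After step 3: q=5, z=0
After step 4: q=5, z=0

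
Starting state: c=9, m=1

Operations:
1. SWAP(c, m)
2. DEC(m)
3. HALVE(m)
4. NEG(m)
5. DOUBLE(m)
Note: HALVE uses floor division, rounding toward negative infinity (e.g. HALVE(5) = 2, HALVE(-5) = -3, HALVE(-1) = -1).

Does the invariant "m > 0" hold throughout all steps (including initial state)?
No, violated after step 4

The invariant is violated after step 4.

State at each step:
Initial: c=9, m=1
After step 1: c=1, m=9
After step 2: c=1, m=8
After step 3: c=1, m=4
After step 4: c=1, m=-4
After step 5: c=1, m=-8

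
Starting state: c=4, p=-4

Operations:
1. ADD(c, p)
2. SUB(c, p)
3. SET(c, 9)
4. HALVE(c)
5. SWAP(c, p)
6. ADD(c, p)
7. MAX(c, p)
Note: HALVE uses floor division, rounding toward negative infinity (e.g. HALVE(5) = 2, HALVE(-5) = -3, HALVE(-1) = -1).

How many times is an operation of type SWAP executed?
1

Counting SWAP operations:
Step 5: SWAP(c, p) ← SWAP
Total: 1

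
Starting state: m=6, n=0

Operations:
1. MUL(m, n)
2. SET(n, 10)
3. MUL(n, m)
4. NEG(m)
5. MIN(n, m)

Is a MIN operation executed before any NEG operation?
No

First MIN: step 5
First NEG: step 4
Since 5 > 4, NEG comes first.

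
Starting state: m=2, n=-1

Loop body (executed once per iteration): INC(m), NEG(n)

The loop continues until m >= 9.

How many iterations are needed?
7

Tracing iterations:
Initial: m=2, n=-1
After iteration 1: m=3, n=1
After iteration 2: m=4, n=-1
After iteration 3: m=5, n=1
After iteration 4: m=6, n=-1
After iteration 5: m=7, n=1
After iteration 6: m=8, n=-1
After iteration 7: m=9, n=1
m >= 9 now holds, so the loop exits after 7 iterations.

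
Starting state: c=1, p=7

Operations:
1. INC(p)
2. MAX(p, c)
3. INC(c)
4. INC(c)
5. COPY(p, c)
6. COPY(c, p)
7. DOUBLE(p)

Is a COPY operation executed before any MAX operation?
No

First COPY: step 5
First MAX: step 2
Since 5 > 2, MAX comes first.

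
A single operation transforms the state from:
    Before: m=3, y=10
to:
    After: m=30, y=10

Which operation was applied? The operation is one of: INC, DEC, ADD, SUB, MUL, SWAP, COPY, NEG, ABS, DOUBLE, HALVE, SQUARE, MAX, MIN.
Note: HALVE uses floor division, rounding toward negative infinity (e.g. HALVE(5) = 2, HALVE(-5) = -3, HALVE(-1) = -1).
MUL(m, y)

Analyzing the change:
Before: m=3, y=10
After: m=30, y=10
Variable m changed from 3 to 30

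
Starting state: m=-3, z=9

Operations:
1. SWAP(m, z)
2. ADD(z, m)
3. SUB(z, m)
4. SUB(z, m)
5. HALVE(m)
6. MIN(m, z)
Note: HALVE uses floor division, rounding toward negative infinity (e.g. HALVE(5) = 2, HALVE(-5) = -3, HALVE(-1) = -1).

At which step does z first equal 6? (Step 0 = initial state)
Step 2

Tracing z:
Initial: z = 9
After step 1: z = -3
After step 2: z = 6 ← first occurrence
After step 3: z = -3
After step 4: z = -12
After step 5: z = -12
After step 6: z = -12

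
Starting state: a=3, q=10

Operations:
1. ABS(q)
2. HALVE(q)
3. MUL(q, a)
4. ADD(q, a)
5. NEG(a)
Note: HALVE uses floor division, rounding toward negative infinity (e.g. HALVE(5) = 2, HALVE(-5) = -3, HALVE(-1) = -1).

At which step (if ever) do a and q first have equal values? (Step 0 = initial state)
Never

a and q never become equal during execution.

Comparing values at each step:
Initial: a=3, q=10
After step 1: a=3, q=10
After step 2: a=3, q=5
After step 3: a=3, q=15
After step 4: a=3, q=18
After step 5: a=-3, q=18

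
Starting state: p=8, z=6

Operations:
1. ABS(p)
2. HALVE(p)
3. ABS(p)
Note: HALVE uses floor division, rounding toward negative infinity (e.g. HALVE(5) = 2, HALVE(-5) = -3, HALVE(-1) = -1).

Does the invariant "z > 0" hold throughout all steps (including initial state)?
Yes

The invariant holds at every step.

State at each step:
Initial: p=8, z=6
After step 1: p=8, z=6
After step 2: p=4, z=6
After step 3: p=4, z=6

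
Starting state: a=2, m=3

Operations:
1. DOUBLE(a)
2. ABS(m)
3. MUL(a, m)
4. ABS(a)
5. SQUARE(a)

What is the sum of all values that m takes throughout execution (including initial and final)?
18

Values of m at each step:
Initial: m = 3
After step 1: m = 3
After step 2: m = 3
After step 3: m = 3
After step 4: m = 3
After step 5: m = 3
Sum = 3 + 3 + 3 + 3 + 3 + 3 = 18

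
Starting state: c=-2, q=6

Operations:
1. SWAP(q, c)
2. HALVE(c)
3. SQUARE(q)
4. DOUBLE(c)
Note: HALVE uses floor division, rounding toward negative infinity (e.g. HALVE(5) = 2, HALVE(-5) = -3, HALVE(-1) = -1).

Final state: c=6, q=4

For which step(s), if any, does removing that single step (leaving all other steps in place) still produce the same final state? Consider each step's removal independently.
None - removing any single step changes the final result

Testing removal of each single step:
Without step 1: final = c=-2, q=36 (different)
Without step 2: final = c=12, q=4 (different)
Without step 3: final = c=6, q=-2 (different)
Without step 4: final = c=3, q=4 (different)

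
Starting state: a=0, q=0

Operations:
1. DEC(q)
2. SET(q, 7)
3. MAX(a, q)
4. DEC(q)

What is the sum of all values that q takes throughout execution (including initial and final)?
19

Values of q at each step:
Initial: q = 0
After step 1: q = -1
After step 2: q = 7
After step 3: q = 7
After step 4: q = 6
Sum = 0 + -1 + 7 + 7 + 6 = 19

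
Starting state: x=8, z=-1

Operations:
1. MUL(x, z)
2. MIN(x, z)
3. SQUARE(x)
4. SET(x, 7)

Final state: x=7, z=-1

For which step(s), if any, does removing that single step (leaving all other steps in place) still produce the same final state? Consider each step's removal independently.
Step(s) 1, 2, 3

Testing removal of each single step:
Without step 1: final = x=7, z=-1 (same)
Without step 2: final = x=7, z=-1 (same)
Without step 3: final = x=7, z=-1 (same)
Without step 4: final = x=64, z=-1 (different)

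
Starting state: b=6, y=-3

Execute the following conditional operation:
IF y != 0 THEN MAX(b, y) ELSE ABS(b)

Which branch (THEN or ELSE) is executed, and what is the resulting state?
Branch: THEN, Final state: b=6, y=-3

Evaluating condition: y != 0
y = -3
Condition is True, so THEN branch executes
After MAX(b, y): b=6, y=-3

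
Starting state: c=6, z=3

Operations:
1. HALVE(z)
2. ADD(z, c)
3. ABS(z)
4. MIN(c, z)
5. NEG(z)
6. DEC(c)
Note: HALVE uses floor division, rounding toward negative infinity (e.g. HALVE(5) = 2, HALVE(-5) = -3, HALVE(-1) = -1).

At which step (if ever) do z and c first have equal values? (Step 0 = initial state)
Never

z and c never become equal during execution.

Comparing values at each step:
Initial: z=3, c=6
After step 1: z=1, c=6
After step 2: z=7, c=6
After step 3: z=7, c=6
After step 4: z=7, c=6
After step 5: z=-7, c=6
After step 6: z=-7, c=5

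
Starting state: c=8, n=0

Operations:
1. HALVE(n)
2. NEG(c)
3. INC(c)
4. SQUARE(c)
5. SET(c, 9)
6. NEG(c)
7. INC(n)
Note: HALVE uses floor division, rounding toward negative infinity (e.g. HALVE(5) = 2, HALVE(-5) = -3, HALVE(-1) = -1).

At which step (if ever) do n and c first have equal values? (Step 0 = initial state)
Never

n and c never become equal during execution.

Comparing values at each step:
Initial: n=0, c=8
After step 1: n=0, c=8
After step 2: n=0, c=-8
After step 3: n=0, c=-7
After step 4: n=0, c=49
After step 5: n=0, c=9
After step 6: n=0, c=-9
After step 7: n=1, c=-9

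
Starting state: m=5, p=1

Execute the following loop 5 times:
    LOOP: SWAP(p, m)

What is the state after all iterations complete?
m=1, p=5

Iteration trace:
Start: m=5, p=1
After iteration 1: m=1, p=5
After iteration 2: m=5, p=1
After iteration 3: m=1, p=5
After iteration 4: m=5, p=1
After iteration 5: m=1, p=5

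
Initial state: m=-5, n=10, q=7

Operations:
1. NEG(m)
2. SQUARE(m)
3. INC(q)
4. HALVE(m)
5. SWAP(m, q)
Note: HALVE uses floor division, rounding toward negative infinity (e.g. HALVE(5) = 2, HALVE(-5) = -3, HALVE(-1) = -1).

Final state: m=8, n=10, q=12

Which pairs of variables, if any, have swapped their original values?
None

Comparing initial and final values:
m: -5 → 8
n: 10 → 10
q: 7 → 12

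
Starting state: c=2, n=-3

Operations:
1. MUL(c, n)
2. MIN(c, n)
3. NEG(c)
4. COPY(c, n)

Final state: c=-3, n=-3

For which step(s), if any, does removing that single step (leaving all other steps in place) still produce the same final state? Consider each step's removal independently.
Step(s) 1, 2, 3

Testing removal of each single step:
Without step 1: final = c=-3, n=-3 (same)
Without step 2: final = c=-3, n=-3 (same)
Without step 3: final = c=-3, n=-3 (same)
Without step 4: final = c=6, n=-3 (different)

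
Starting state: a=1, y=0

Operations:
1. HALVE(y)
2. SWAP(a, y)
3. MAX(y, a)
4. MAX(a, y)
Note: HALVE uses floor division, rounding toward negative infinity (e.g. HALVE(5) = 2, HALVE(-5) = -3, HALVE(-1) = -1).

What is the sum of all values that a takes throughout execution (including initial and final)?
3

Values of a at each step:
Initial: a = 1
After step 1: a = 1
After step 2: a = 0
After step 3: a = 0
After step 4: a = 1
Sum = 1 + 1 + 0 + 0 + 1 = 3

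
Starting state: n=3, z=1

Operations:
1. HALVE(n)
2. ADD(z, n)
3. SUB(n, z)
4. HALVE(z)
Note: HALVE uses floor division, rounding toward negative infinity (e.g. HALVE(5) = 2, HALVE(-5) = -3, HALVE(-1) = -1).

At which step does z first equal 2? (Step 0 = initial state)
Step 2

Tracing z:
Initial: z = 1
After step 1: z = 1
After step 2: z = 2 ← first occurrence
After step 3: z = 2
After step 4: z = 1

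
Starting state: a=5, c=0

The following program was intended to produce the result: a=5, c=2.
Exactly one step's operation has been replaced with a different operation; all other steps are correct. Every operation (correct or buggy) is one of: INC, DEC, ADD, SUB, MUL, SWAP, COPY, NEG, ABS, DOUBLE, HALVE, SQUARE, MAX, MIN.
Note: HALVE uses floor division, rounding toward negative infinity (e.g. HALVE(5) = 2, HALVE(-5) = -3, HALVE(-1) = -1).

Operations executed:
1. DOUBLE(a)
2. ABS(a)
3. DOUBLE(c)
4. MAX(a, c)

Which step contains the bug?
Step 1

Trace with buggy code:
Initial: a=5, c=0
After step 1: a=10, c=0
After step 2: a=10, c=0
After step 3: a=10, c=0
After step 4: a=10, c=0
Actual final a=10, c=0 ≠ expected a=5, c=2.
Step 1 is the only position where a single-operation replacement can produce the expected result.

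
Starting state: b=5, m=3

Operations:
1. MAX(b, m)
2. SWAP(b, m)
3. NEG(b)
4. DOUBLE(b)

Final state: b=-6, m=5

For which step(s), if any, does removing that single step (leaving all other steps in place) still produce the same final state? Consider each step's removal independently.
Step(s) 1

Testing removal of each single step:
Without step 1: final = b=-6, m=5 (same)
Without step 2: final = b=-10, m=3 (different)
Without step 3: final = b=6, m=5 (different)
Without step 4: final = b=-3, m=5 (different)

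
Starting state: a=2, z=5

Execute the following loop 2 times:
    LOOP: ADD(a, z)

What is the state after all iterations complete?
a=12, z=5

Iteration trace:
Start: a=2, z=5
After iteration 1: a=7, z=5
After iteration 2: a=12, z=5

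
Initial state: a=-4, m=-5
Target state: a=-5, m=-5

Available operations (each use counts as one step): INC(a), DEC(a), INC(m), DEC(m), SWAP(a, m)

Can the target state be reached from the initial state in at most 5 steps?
Yes

Path (1 step): DEC(a)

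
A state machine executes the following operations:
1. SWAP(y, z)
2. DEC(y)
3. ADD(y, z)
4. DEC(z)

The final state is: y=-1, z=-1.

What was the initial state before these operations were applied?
y=0, z=0

Working backwards:
Final state: y=-1, z=-1
Before step 4 (DEC(z)): y=-1, z=0
Before step 3 (ADD(y, z)): y=-1, z=0
Before step 2 (DEC(y)): y=0, z=0
Before step 1 (SWAP(y, z)): y=0, z=0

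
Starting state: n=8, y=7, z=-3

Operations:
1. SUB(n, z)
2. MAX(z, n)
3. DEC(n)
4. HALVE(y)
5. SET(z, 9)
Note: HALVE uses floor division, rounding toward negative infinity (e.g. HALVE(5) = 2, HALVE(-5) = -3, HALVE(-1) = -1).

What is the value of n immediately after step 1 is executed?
n = 11

Tracing n through execution:
Initial: n = 8
After step 1 (SUB(n, z)): n = 11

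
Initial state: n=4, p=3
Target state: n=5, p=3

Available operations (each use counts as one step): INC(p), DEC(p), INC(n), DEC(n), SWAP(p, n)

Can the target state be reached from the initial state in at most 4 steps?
Yes

Path (1 step): INC(n)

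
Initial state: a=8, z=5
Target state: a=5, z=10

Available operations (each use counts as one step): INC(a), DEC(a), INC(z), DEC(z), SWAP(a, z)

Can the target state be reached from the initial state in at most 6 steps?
Yes

Path (3 steps): INC(a) → INC(a) → SWAP(a, z)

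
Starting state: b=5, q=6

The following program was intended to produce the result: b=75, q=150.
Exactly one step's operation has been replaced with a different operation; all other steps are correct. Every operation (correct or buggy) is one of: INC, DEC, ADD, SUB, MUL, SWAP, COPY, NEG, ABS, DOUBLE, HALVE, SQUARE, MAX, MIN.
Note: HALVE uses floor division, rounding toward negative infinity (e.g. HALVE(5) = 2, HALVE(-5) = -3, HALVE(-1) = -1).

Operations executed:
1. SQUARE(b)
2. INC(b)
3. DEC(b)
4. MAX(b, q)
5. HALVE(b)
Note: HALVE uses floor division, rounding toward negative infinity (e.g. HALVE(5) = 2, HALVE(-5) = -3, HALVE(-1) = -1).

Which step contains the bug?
Step 2

Trace with buggy code:
Initial: b=5, q=6
After step 1: b=25, q=6
After step 2: b=26, q=6
After step 3: b=25, q=6
After step 4: b=25, q=6
After step 5: b=12, q=6
Actual final b=12, q=6 ≠ expected b=75, q=150.
Step 2 is the only position where a single-operation replacement can produce the expected result.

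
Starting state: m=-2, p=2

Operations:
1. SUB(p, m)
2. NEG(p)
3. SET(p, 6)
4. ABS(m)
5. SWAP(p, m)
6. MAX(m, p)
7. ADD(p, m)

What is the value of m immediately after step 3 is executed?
m = -2

Tracing m through execution:
Initial: m = -2
After step 1 (SUB(p, m)): m = -2
After step 2 (NEG(p)): m = -2
After step 3 (SET(p, 6)): m = -2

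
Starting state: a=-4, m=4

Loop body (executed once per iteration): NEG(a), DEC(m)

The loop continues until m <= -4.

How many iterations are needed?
8

Tracing iterations:
Initial: a=-4, m=4
After iteration 1: a=4, m=3
After iteration 2: a=-4, m=2
After iteration 3: a=4, m=1
After iteration 4: a=-4, m=0
After iteration 5: a=4, m=-1
After iteration 6: a=-4, m=-2
After iteration 7: a=4, m=-3
After iteration 8: a=-4, m=-4
m <= -4 now holds, so the loop exits after 8 iterations.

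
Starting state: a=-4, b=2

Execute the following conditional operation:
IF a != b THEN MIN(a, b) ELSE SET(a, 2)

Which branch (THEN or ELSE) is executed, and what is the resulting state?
Branch: THEN, Final state: a=-4, b=2

Evaluating condition: a != b
a = -4, b = 2
Condition is True, so THEN branch executes
After MIN(a, b): a=-4, b=2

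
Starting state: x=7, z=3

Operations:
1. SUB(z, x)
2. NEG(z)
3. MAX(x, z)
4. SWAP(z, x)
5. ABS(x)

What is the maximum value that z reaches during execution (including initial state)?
7

Values of z at each step:
Initial: z = 3
After step 1: z = -4
After step 2: z = 4
After step 3: z = 4
After step 4: z = 7 ← maximum
After step 5: z = 7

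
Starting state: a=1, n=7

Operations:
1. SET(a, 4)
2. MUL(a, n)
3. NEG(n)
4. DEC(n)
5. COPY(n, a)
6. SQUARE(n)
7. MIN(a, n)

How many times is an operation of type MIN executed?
1

Counting MIN operations:
Step 7: MIN(a, n) ← MIN
Total: 1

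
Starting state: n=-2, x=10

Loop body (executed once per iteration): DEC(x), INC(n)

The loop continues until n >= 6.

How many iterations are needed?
8

Tracing iterations:
Initial: n=-2, x=10
After iteration 1: n=-1, x=9
After iteration 2: n=0, x=8
After iteration 3: n=1, x=7
After iteration 4: n=2, x=6
After iteration 5: n=3, x=5
After iteration 6: n=4, x=4
After iteration 7: n=5, x=3
After iteration 8: n=6, x=2
n >= 6 now holds, so the loop exits after 8 iterations.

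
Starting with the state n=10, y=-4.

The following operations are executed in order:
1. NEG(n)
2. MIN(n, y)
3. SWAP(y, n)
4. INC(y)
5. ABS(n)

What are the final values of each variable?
{n: 4, y: -9}

Step-by-step execution:
Initial: n=10, y=-4
After step 1 (NEG(n)): n=-10, y=-4
After step 2 (MIN(n, y)): n=-10, y=-4
After step 3 (SWAP(y, n)): n=-4, y=-10
After step 4 (INC(y)): n=-4, y=-9
After step 5 (ABS(n)): n=4, y=-9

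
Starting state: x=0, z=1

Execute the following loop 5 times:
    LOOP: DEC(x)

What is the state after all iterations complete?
x=-5, z=1

Iteration trace:
Start: x=0, z=1
After iteration 1: x=-1, z=1
After iteration 2: x=-2, z=1
After iteration 3: x=-3, z=1
After iteration 4: x=-4, z=1
After iteration 5: x=-5, z=1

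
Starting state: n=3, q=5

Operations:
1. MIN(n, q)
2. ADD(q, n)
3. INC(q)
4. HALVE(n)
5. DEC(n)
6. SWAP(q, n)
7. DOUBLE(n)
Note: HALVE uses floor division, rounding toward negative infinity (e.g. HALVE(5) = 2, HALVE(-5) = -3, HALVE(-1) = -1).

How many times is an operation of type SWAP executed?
1

Counting SWAP operations:
Step 6: SWAP(q, n) ← SWAP
Total: 1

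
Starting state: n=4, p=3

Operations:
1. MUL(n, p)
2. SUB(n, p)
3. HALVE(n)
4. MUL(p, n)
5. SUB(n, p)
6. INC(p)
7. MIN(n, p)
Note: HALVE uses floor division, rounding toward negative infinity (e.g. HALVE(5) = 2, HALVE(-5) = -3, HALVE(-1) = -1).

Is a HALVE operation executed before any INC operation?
Yes

First HALVE: step 3
First INC: step 6
Since 3 < 6, HALVE comes first.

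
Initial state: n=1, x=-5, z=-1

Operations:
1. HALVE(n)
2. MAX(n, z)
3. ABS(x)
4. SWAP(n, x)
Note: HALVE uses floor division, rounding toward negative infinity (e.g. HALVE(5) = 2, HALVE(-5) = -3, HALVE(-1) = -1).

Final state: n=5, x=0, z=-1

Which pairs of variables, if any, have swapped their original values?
None

Comparing initial and final values:
x: -5 → 0
z: -1 → -1
n: 1 → 5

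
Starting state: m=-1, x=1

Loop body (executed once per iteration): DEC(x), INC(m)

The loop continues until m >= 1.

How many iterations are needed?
2

Tracing iterations:
Initial: m=-1, x=1
After iteration 1: m=0, x=0
After iteration 2: m=1, x=-1
m >= 1 now holds, so the loop exits after 2 iterations.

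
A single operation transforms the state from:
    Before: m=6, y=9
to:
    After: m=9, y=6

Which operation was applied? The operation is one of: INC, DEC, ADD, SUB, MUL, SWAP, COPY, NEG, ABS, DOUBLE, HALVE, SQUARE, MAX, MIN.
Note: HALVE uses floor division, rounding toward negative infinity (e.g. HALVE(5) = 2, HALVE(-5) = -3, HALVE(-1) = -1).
SWAP(y, m)

Analyzing the change:
Before: m=6, y=9
After: m=9, y=6
Variable y changed from 9 to 6
Variable m changed from 6 to 9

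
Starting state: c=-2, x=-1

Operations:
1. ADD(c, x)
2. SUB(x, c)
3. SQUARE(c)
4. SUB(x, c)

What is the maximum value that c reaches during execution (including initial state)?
9

Values of c at each step:
Initial: c = -2
After step 1: c = -3
After step 2: c = -3
After step 3: c = 9 ← maximum
After step 4: c = 9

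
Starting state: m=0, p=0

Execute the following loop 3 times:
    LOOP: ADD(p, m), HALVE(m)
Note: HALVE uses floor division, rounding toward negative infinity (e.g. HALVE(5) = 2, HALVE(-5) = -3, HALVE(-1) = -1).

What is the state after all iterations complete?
m=0, p=0

Iteration trace:
Start: m=0, p=0
After iteration 1: m=0, p=0
After iteration 2: m=0, p=0
After iteration 3: m=0, p=0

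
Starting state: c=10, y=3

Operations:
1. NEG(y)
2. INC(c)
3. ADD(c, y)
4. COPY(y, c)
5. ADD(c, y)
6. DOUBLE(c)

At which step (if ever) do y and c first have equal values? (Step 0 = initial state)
Step 4

y and c first become equal after step 4.

Comparing values at each step:
Initial: y=3, c=10
After step 1: y=-3, c=10
After step 2: y=-3, c=11
After step 3: y=-3, c=8
After step 4: y=8, c=8 ← equal!
After step 5: y=8, c=16
After step 6: y=8, c=32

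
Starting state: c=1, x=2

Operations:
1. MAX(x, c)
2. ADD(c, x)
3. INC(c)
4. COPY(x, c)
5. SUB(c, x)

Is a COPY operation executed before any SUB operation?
Yes

First COPY: step 4
First SUB: step 5
Since 4 < 5, COPY comes first.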